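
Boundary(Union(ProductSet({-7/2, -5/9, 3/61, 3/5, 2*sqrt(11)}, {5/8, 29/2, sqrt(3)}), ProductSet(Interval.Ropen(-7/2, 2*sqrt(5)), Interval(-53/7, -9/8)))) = Union(ProductSet({-7/2, 2*sqrt(5)}, Interval(-53/7, -9/8)), ProductSet({-7/2, -5/9, 3/61, 3/5, 2*sqrt(11)}, {5/8, 29/2, sqrt(3)}), ProductSet(Interval(-7/2, 2*sqrt(5)), {-53/7, -9/8}))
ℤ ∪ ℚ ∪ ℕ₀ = ℚ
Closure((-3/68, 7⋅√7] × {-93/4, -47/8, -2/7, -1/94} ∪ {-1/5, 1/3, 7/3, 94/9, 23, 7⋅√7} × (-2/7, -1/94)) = ([-3/68, 7⋅√7] × {-93/4, -47/8, -2/7, -1/94}) ∪ ({-1/5, 1/3, 7/3, 94/9, 23, 7⋅√7} × [-2/7, -1/94])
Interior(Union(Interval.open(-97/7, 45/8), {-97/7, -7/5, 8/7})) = Interval.open(-97/7, 45/8)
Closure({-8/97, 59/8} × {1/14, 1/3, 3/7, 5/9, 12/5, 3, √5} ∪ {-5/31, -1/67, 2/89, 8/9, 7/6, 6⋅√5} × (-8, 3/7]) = ({-8/97, 59/8} × {1/14, 1/3, 3/7, 5/9, 12/5, 3, √5}) ∪ ({-5/31, -1/67, 2/89, 8/9, 7/6, 6⋅√5} × [-8, 3/7])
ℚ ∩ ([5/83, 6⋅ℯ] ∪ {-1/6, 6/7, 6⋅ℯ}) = {-1/6} ∪ (ℚ ∩ [5/83, 6⋅ℯ])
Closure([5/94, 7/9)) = [5/94, 7/9]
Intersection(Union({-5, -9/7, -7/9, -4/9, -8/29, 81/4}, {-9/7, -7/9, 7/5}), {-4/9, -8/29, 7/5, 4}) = {-4/9, -8/29, 7/5}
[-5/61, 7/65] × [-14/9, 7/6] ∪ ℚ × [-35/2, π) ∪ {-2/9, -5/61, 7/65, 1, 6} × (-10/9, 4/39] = (ℚ × [-35/2, π)) ∪ ([-5/61, 7/65] × [-14/9, 7/6])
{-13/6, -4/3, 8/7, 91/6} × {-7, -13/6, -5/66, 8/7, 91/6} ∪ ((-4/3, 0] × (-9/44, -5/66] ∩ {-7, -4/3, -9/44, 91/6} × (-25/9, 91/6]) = ({-9/44} × (-9/44, -5/66]) ∪ ({-13/6, -4/3, 8/7, 91/6} × {-7, -13/6, -5/66, 8/7, 91/6})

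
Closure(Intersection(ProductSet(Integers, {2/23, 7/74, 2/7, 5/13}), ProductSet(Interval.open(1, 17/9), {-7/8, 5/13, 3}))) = EmptySet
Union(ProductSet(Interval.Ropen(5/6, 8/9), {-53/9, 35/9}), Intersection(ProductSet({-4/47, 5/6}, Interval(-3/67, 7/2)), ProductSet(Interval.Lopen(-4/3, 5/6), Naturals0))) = Union(ProductSet({-4/47, 5/6}, Range(0, 4, 1)), ProductSet(Interval.Ropen(5/6, 8/9), {-53/9, 35/9}))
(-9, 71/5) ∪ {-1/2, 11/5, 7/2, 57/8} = (-9, 71/5)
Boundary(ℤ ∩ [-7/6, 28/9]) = {-1, 0, …, 3}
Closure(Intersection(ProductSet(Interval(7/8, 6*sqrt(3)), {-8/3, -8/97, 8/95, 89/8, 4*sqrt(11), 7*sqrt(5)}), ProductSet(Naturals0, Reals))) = ProductSet(Range(1, 11, 1), {-8/3, -8/97, 8/95, 89/8, 4*sqrt(11), 7*sqrt(5)})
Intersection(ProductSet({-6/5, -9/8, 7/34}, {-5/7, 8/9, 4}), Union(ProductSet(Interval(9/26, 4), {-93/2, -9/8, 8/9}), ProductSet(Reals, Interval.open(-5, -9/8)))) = EmptySet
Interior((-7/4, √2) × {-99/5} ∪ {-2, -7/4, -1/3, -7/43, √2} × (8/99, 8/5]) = ∅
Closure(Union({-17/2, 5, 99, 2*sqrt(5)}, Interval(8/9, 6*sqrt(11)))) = Union({-17/2, 99}, Interval(8/9, 6*sqrt(11)))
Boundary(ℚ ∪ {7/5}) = ℝ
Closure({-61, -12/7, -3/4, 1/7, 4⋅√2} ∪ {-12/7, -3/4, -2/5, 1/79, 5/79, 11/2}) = {-61, -12/7, -3/4, -2/5, 1/79, 5/79, 1/7, 11/2, 4⋅√2}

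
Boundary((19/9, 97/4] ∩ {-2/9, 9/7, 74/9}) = {74/9}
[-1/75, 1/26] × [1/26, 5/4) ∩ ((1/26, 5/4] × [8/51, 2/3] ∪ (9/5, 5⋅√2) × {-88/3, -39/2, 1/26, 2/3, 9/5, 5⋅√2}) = ∅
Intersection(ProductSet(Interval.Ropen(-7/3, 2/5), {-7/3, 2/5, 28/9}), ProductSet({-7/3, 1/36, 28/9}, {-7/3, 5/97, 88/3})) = ProductSet({-7/3, 1/36}, {-7/3})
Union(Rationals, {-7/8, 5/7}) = Rationals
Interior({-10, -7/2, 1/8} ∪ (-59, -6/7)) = (-59, -6/7)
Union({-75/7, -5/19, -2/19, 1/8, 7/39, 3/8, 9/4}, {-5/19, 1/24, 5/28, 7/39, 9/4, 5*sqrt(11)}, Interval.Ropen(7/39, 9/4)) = Union({-75/7, -5/19, -2/19, 1/24, 1/8, 5/28, 5*sqrt(11)}, Interval(7/39, 9/4))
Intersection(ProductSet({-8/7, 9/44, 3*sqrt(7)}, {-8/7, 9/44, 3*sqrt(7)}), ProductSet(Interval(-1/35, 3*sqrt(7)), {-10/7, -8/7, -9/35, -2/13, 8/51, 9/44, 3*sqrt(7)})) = ProductSet({9/44, 3*sqrt(7)}, {-8/7, 9/44, 3*sqrt(7)})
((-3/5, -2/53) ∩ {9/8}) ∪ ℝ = ℝ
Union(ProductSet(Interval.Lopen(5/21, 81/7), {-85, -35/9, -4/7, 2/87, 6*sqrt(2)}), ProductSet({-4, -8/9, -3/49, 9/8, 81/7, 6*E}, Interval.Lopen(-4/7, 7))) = Union(ProductSet({-4, -8/9, -3/49, 9/8, 81/7, 6*E}, Interval.Lopen(-4/7, 7)), ProductSet(Interval.Lopen(5/21, 81/7), {-85, -35/9, -4/7, 2/87, 6*sqrt(2)}))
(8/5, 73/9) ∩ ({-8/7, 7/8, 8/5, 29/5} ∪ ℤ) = {2, 3, …, 8} ∪ {29/5}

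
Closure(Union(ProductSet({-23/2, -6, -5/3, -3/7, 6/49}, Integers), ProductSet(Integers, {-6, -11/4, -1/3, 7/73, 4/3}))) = Union(ProductSet({-23/2, -6, -5/3, -3/7, 6/49}, Integers), ProductSet(Integers, {-6, -11/4, -1/3, 7/73, 4/3}))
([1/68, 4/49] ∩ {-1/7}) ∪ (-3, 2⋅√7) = (-3, 2⋅√7)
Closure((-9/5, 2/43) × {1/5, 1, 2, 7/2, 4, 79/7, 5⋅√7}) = [-9/5, 2/43] × {1/5, 1, 2, 7/2, 4, 79/7, 5⋅√7}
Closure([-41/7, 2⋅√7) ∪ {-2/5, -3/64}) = [-41/7, 2⋅√7]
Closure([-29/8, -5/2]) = [-29/8, -5/2]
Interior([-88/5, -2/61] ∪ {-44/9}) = (-88/5, -2/61)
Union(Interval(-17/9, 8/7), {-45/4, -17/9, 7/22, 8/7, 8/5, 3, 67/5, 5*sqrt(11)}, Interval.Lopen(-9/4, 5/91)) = Union({-45/4, 8/5, 3, 67/5, 5*sqrt(11)}, Interval.Lopen(-9/4, 8/7))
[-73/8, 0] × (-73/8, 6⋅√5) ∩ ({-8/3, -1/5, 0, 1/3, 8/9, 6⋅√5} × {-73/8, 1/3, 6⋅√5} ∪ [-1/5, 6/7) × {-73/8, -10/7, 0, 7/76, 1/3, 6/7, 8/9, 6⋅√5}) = ({-8/3, -1/5, 0} × {1/3}) ∪ ([-1/5, 0] × {-10/7, 0, 7/76, 1/3, 6/7, 8/9})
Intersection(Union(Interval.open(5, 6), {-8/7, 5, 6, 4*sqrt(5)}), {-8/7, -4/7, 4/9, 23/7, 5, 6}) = {-8/7, 5, 6}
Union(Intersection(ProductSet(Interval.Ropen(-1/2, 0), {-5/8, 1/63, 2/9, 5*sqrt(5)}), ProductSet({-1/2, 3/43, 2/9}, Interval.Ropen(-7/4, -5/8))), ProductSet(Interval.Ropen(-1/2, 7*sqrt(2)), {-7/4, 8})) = ProductSet(Interval.Ropen(-1/2, 7*sqrt(2)), {-7/4, 8})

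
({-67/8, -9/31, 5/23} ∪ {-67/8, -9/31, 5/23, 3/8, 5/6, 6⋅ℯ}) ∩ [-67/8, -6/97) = {-67/8, -9/31}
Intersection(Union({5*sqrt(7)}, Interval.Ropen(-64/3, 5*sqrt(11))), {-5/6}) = {-5/6}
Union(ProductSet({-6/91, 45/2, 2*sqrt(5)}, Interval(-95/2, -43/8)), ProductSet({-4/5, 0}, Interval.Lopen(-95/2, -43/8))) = Union(ProductSet({-4/5, 0}, Interval.Lopen(-95/2, -43/8)), ProductSet({-6/91, 45/2, 2*sqrt(5)}, Interval(-95/2, -43/8)))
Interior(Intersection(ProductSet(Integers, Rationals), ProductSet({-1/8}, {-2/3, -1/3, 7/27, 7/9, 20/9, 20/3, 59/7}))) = EmptySet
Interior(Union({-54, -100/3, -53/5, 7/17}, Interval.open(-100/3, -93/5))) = Interval.open(-100/3, -93/5)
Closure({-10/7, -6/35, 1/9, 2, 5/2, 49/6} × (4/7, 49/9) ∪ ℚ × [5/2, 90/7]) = (ℝ × [5/2, 90/7]) ∪ ({-10/7, -6/35, 1/9, 2, 5/2, 49/6} × [4/7, 49/9])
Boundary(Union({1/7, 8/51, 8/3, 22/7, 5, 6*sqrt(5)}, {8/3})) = {1/7, 8/51, 8/3, 22/7, 5, 6*sqrt(5)}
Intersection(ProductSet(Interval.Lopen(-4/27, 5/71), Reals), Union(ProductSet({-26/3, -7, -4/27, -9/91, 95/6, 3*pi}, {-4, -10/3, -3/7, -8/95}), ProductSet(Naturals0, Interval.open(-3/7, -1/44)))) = Union(ProductSet({-9/91}, {-4, -10/3, -3/7, -8/95}), ProductSet(Range(0, 1, 1), Interval.open(-3/7, -1/44)))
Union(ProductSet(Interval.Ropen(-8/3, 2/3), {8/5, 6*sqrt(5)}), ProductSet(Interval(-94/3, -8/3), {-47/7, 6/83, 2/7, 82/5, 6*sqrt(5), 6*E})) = Union(ProductSet(Interval(-94/3, -8/3), {-47/7, 6/83, 2/7, 82/5, 6*sqrt(5), 6*E}), ProductSet(Interval.Ropen(-8/3, 2/3), {8/5, 6*sqrt(5)}))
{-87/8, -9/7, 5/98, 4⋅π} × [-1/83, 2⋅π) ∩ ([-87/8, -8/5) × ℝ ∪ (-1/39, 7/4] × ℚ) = ({-87/8} × [-1/83, 2⋅π)) ∪ ({5/98} × (ℚ ∩ [-1/83, 2⋅π)))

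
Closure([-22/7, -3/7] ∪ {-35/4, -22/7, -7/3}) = {-35/4} ∪ [-22/7, -3/7]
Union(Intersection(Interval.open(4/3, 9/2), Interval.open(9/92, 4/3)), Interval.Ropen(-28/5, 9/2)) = Interval.Ropen(-28/5, 9/2)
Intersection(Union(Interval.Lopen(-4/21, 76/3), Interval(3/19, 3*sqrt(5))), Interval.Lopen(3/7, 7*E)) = Interval.Lopen(3/7, 7*E)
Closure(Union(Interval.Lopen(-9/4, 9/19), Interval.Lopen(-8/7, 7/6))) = Interval(-9/4, 7/6)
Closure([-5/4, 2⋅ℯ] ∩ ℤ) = {-1, 0, …, 5}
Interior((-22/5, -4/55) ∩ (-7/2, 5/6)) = (-7/2, -4/55)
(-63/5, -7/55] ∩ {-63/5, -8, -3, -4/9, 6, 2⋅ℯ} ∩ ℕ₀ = ∅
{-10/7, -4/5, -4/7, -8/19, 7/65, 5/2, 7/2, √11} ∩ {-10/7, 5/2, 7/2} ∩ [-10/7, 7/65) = {-10/7}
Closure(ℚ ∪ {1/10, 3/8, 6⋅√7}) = ℝ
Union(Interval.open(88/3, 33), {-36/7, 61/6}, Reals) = Interval(-oo, oo)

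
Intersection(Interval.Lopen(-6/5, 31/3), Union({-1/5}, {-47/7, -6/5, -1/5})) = {-1/5}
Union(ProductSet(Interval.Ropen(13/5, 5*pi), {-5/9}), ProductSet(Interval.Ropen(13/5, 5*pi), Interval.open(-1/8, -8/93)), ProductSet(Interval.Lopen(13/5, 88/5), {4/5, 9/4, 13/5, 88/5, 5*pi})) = Union(ProductSet(Interval.Lopen(13/5, 88/5), {4/5, 9/4, 13/5, 88/5, 5*pi}), ProductSet(Interval.Ropen(13/5, 5*pi), Union({-5/9}, Interval.open(-1/8, -8/93))))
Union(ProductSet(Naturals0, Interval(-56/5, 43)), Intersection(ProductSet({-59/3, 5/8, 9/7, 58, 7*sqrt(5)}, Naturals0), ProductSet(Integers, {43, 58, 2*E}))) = Union(ProductSet({58}, {43, 58}), ProductSet(Naturals0, Interval(-56/5, 43)))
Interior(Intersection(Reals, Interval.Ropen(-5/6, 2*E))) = Interval.open(-5/6, 2*E)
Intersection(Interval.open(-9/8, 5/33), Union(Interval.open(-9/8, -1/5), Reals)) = Interval.open(-9/8, 5/33)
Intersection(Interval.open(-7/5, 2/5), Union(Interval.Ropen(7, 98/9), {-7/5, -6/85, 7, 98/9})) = {-6/85}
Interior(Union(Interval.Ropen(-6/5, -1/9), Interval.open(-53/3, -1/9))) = Interval.open(-53/3, -1/9)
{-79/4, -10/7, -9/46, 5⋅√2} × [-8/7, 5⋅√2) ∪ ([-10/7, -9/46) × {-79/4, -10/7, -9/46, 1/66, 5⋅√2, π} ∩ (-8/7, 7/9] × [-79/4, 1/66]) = ((-8/7, -9/46) × {-79/4, -10/7, -9/46, 1/66}) ∪ ({-79/4, -10/7, -9/46, 5⋅√2} × [-8/7, 5⋅√2))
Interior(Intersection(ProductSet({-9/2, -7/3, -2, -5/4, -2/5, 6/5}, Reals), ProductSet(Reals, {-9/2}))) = EmptySet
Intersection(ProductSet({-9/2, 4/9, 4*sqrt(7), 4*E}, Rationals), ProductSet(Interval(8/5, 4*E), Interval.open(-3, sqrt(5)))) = ProductSet({4*sqrt(7), 4*E}, Intersection(Interval.open(-3, sqrt(5)), Rationals))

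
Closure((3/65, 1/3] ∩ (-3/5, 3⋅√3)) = [3/65, 1/3]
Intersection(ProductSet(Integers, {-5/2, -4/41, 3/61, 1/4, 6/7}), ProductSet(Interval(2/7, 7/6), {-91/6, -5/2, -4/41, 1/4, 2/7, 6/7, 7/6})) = ProductSet(Range(1, 2, 1), {-5/2, -4/41, 1/4, 6/7})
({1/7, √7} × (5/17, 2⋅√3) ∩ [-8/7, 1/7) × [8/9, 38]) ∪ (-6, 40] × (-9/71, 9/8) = (-6, 40] × (-9/71, 9/8)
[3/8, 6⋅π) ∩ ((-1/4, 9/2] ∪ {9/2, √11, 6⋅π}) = [3/8, 9/2]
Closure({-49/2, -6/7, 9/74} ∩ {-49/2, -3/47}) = {-49/2}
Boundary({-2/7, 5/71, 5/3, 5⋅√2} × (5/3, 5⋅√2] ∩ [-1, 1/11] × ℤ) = {-2/7, 5/71} × {2, 3, …, 7}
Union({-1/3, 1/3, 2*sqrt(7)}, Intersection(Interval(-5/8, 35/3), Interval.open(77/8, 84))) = Union({-1/3, 1/3, 2*sqrt(7)}, Interval.Lopen(77/8, 35/3))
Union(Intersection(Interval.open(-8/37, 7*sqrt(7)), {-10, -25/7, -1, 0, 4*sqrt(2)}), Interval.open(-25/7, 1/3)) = Union({4*sqrt(2)}, Interval.open(-25/7, 1/3))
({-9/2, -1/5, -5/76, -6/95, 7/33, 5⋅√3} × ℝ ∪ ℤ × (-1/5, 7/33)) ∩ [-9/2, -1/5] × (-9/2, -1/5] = {-9/2, -1/5} × (-9/2, -1/5]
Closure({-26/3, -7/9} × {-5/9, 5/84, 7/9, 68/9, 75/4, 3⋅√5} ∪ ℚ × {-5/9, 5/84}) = (ℝ × {-5/9, 5/84}) ∪ ({-26/3, -7/9} × {-5/9, 5/84, 7/9, 68/9, 75/4, 3⋅√5})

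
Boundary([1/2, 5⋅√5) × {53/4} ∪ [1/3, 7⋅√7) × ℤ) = ([1/3, 7⋅√7] × ℤ) ∪ ([1/2, 5⋅√5] × {53/4})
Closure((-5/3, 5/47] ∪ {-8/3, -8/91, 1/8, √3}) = {-8/3, 1/8, √3} ∪ [-5/3, 5/47]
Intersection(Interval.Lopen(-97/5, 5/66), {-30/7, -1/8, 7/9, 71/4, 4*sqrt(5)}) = {-30/7, -1/8}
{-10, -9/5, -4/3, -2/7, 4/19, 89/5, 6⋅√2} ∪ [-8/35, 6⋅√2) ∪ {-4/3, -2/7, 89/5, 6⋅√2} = {-10, -9/5, -4/3, -2/7, 89/5} ∪ [-8/35, 6⋅√2]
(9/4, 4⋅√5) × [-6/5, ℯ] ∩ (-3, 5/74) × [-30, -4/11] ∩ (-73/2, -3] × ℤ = ∅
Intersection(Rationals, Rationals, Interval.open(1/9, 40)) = Intersection(Interval.open(1/9, 40), Rationals)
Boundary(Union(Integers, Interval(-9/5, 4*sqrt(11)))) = Union(Complement(Integers, Interval.open(-9/5, 4*sqrt(11))), {-9/5, 4*sqrt(11)})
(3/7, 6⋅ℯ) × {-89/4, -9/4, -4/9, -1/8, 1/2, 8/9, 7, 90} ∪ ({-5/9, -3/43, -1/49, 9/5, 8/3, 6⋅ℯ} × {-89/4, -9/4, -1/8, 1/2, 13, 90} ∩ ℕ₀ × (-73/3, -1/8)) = (3/7, 6⋅ℯ) × {-89/4, -9/4, -4/9, -1/8, 1/2, 8/9, 7, 90}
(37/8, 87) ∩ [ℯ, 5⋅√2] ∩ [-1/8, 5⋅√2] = (37/8, 5⋅√2]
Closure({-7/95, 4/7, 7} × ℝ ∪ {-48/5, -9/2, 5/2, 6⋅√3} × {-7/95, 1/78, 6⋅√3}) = ({-7/95, 4/7, 7} × ℝ) ∪ ({-48/5, -9/2, 5/2, 6⋅√3} × {-7/95, 1/78, 6⋅√3})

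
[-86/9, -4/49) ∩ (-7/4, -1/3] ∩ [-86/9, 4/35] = (-7/4, -1/3]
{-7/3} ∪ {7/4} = {-7/3, 7/4}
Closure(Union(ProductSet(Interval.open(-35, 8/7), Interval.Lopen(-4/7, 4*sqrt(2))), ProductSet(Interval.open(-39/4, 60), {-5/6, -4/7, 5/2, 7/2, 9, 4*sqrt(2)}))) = Union(ProductSet({-35, 8/7}, Interval(-4/7, 4*sqrt(2))), ProductSet(Interval(-35, 8/7), {-4/7, 4*sqrt(2)}), ProductSet(Interval.open(-35, 8/7), Interval.Lopen(-4/7, 4*sqrt(2))), ProductSet(Interval(-39/4, 60), {-5/6, -4/7, 9, 4*sqrt(2)}), ProductSet(Interval.Lopen(-39/4, 60), {-5/6, -4/7, 5/2, 7/2, 9, 4*sqrt(2)}))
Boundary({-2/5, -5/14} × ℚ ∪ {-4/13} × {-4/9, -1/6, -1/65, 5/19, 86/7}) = ({-2/5, -5/14} × ℝ) ∪ ({-4/13} × {-4/9, -1/6, -1/65, 5/19, 86/7})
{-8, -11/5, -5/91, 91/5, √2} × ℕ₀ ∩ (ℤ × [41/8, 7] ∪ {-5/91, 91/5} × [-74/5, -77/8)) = {-8} × {6, 7}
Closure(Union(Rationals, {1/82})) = Reals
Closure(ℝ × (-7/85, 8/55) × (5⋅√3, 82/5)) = (ℝ × {-7/85, 8/55} × [5⋅√3, 82/5]) ∪ (ℝ × [-7/85, 8/55] × {82/5, 5⋅√3}) ∪ (ℝ × (-7/85, 8/55) × (5⋅√3, 82/5))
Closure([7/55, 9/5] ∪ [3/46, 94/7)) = [3/46, 94/7]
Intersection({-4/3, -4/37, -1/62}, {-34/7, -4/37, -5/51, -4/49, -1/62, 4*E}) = {-4/37, -1/62}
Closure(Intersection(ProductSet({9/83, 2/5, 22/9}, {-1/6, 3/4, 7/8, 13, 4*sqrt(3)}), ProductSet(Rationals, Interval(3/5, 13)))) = ProductSet({9/83, 2/5, 22/9}, {3/4, 7/8, 13, 4*sqrt(3)})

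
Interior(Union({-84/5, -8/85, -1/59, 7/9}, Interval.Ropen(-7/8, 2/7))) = Interval.open(-7/8, 2/7)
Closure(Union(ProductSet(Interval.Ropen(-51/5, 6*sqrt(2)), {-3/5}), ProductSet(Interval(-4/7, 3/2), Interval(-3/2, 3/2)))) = Union(ProductSet(Interval(-51/5, 6*sqrt(2)), {-3/5}), ProductSet(Interval(-4/7, 3/2), Interval(-3/2, 3/2)))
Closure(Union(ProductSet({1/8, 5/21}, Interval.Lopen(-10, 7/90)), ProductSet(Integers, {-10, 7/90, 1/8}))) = Union(ProductSet({1/8, 5/21}, Interval(-10, 7/90)), ProductSet(Integers, {-10, 7/90, 1/8}))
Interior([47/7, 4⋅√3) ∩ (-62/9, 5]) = ∅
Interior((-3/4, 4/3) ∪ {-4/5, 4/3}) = (-3/4, 4/3)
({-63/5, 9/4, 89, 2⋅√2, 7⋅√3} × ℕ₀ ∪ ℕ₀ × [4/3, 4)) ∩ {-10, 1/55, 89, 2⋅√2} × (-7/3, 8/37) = {89, 2⋅√2} × {0}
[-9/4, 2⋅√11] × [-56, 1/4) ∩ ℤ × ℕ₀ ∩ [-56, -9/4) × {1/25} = ∅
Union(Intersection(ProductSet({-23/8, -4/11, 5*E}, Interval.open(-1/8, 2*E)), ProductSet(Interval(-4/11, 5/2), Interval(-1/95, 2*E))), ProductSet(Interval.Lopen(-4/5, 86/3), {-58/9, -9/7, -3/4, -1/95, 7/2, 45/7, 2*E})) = Union(ProductSet({-4/11}, Interval.Ropen(-1/95, 2*E)), ProductSet(Interval.Lopen(-4/5, 86/3), {-58/9, -9/7, -3/4, -1/95, 7/2, 45/7, 2*E}))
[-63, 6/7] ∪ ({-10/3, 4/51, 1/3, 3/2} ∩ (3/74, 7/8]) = [-63, 6/7]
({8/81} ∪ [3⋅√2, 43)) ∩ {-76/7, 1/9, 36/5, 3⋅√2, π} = {36/5, 3⋅√2}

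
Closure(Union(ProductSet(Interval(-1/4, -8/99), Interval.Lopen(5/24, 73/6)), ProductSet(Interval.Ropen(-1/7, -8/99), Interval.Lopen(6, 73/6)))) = ProductSet(Interval(-1/4, -8/99), Interval(5/24, 73/6))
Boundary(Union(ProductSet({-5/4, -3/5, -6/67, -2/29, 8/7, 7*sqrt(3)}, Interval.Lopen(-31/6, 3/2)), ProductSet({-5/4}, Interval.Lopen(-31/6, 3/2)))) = ProductSet({-5/4, -3/5, -6/67, -2/29, 8/7, 7*sqrt(3)}, Interval(-31/6, 3/2))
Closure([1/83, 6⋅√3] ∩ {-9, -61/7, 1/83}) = {1/83}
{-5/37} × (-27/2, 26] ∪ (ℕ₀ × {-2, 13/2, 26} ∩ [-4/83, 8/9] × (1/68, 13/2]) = ({0} × {13/2}) ∪ ({-5/37} × (-27/2, 26])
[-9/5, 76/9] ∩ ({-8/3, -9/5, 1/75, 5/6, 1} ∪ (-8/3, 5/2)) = [-9/5, 5/2)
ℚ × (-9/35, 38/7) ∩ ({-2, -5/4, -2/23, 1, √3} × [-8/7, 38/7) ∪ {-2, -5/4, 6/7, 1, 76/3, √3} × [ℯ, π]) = ({-2, -5/4, -2/23, 1} × (-9/35, 38/7)) ∪ ({-2, -5/4, 6/7, 1, 76/3} × [ℯ, π])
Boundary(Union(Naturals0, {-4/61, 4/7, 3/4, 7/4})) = Union({-4/61, 4/7, 3/4, 7/4}, Naturals0)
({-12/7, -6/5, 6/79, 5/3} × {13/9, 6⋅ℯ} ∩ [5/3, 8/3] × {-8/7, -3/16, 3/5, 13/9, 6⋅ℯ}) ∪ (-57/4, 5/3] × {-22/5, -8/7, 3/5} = ({5/3} × {13/9, 6⋅ℯ}) ∪ ((-57/4, 5/3] × {-22/5, -8/7, 3/5})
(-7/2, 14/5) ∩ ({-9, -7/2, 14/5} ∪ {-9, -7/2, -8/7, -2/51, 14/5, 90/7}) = {-8/7, -2/51}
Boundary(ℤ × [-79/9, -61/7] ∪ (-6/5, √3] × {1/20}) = (ℤ × [-79/9, -61/7]) ∪ ([-6/5, √3] × {1/20})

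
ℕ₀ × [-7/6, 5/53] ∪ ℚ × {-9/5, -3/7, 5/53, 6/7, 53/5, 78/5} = (ℕ₀ × [-7/6, 5/53]) ∪ (ℚ × {-9/5, -3/7, 5/53, 6/7, 53/5, 78/5})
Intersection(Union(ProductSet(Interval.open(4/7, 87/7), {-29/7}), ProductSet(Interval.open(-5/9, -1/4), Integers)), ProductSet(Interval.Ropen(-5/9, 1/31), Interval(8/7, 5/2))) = ProductSet(Interval.open(-5/9, -1/4), Range(2, 3, 1))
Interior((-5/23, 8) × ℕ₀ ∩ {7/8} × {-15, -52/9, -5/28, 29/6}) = ∅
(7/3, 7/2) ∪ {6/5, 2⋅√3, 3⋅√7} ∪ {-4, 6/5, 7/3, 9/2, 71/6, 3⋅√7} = {-4, 6/5, 9/2, 71/6, 3⋅√7} ∪ [7/3, 7/2)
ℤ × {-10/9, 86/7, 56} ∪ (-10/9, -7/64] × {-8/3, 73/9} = (ℤ × {-10/9, 86/7, 56}) ∪ ((-10/9, -7/64] × {-8/3, 73/9})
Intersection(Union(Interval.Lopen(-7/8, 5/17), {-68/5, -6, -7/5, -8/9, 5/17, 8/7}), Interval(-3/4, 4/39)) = Interval(-3/4, 4/39)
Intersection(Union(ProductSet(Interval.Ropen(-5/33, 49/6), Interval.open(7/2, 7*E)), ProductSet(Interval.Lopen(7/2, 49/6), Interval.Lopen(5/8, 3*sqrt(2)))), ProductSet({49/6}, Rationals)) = ProductSet({49/6}, Intersection(Interval.Lopen(5/8, 3*sqrt(2)), Rationals))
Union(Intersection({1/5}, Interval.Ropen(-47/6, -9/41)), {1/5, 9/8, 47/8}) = {1/5, 9/8, 47/8}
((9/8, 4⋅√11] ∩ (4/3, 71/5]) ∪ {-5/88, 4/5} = {-5/88, 4/5} ∪ (4/3, 4⋅√11]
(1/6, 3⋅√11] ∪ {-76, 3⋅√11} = {-76} ∪ (1/6, 3⋅√11]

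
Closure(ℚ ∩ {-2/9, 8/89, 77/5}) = {-2/9, 8/89, 77/5}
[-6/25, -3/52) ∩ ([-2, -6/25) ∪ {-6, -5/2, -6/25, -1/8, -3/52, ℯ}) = {-6/25, -1/8}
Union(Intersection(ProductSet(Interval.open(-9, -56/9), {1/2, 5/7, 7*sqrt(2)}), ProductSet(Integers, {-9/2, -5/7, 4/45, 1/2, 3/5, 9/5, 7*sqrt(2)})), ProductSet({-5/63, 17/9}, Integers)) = Union(ProductSet({-5/63, 17/9}, Integers), ProductSet(Range(-8, -6, 1), {1/2, 7*sqrt(2)}))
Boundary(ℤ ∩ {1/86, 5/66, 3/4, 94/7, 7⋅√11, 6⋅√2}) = ∅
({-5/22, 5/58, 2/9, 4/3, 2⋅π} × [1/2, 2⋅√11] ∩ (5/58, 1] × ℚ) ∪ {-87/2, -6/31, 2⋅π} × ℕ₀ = ({-87/2, -6/31, 2⋅π} × ℕ₀) ∪ ({2/9} × (ℚ ∩ [1/2, 2⋅√11]))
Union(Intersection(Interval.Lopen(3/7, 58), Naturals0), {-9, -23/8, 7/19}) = Union({-9, -23/8, 7/19}, Range(1, 59, 1))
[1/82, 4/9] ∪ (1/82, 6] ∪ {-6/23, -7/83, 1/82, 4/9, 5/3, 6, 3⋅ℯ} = {-6/23, -7/83, 3⋅ℯ} ∪ [1/82, 6]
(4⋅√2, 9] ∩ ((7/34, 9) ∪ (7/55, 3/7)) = (4⋅√2, 9)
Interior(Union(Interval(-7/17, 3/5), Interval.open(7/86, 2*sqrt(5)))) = Interval.open(-7/17, 2*sqrt(5))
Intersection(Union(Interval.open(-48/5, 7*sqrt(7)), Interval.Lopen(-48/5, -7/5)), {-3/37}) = {-3/37}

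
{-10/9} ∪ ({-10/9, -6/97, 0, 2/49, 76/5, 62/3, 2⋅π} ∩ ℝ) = {-10/9, -6/97, 0, 2/49, 76/5, 62/3, 2⋅π}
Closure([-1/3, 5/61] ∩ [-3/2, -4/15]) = [-1/3, -4/15]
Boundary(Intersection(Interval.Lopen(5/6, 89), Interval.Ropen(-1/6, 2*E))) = {5/6, 2*E}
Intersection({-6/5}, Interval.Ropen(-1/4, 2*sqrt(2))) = EmptySet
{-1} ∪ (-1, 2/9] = [-1, 2/9]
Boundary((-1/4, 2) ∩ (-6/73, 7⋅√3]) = {-6/73, 2}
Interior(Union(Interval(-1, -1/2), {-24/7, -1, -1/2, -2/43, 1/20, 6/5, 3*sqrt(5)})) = Interval.open(-1, -1/2)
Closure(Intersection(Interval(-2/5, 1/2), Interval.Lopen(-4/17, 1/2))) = Interval(-4/17, 1/2)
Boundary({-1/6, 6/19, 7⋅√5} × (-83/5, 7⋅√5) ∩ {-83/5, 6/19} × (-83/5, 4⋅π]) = {6/19} × [-83/5, 4⋅π]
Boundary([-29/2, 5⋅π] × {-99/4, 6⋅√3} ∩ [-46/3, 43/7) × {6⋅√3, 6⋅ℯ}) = [-29/2, 43/7] × {6⋅√3}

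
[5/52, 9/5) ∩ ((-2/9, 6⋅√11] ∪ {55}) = [5/52, 9/5)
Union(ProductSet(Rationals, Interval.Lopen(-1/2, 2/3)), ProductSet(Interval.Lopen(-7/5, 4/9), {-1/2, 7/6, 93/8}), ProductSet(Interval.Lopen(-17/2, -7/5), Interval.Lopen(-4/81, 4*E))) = Union(ProductSet(Interval.Lopen(-17/2, -7/5), Interval.Lopen(-4/81, 4*E)), ProductSet(Interval.Lopen(-7/5, 4/9), {-1/2, 7/6, 93/8}), ProductSet(Rationals, Interval.Lopen(-1/2, 2/3)))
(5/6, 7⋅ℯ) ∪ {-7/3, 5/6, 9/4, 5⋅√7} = {-7/3} ∪ [5/6, 7⋅ℯ)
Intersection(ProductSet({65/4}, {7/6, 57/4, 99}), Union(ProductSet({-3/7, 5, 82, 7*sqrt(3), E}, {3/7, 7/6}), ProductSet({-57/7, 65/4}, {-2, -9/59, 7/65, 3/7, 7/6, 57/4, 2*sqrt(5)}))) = ProductSet({65/4}, {7/6, 57/4})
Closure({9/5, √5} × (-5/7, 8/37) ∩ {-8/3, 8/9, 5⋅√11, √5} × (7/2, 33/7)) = ∅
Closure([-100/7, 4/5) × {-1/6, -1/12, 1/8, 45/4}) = [-100/7, 4/5] × {-1/6, -1/12, 1/8, 45/4}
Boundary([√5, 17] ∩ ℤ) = {3, 4, …, 17}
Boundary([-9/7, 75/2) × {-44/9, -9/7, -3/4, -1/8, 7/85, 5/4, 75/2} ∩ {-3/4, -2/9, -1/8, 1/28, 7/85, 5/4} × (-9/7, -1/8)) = {-3/4, -2/9, -1/8, 1/28, 7/85, 5/4} × {-3/4}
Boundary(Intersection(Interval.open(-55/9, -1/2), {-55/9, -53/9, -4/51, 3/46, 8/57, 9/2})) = {-53/9}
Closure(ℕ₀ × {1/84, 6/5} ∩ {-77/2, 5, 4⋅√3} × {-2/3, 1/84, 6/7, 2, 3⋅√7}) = {5} × {1/84}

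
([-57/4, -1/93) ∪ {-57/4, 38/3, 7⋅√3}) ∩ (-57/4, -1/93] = (-57/4, -1/93)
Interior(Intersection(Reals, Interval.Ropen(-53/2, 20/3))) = Interval.open(-53/2, 20/3)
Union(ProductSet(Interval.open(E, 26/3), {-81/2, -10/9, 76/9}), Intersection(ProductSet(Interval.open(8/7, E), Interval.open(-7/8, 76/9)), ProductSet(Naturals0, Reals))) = Union(ProductSet(Interval.open(E, 26/3), {-81/2, -10/9, 76/9}), ProductSet(Range(2, 3, 1), Interval.open(-7/8, 76/9)))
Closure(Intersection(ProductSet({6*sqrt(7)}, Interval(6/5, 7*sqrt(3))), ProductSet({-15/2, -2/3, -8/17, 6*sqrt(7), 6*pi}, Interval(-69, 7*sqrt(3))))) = ProductSet({6*sqrt(7)}, Interval(6/5, 7*sqrt(3)))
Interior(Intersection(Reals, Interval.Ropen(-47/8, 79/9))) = Interval.open(-47/8, 79/9)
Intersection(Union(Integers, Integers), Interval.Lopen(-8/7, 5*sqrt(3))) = Range(-1, 9, 1)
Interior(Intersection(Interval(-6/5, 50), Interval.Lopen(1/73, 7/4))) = Interval.open(1/73, 7/4)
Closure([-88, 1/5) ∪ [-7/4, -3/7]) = [-88, 1/5]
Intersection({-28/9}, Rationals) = {-28/9}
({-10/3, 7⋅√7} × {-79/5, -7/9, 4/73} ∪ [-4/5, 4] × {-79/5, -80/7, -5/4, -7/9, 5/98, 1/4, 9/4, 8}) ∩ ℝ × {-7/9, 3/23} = ({-10/3, 7⋅√7} ∪ [-4/5, 4]) × {-7/9}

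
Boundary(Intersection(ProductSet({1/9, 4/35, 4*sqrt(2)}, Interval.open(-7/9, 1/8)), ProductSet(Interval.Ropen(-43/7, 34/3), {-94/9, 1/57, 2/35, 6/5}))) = ProductSet({1/9, 4/35, 4*sqrt(2)}, {1/57, 2/35})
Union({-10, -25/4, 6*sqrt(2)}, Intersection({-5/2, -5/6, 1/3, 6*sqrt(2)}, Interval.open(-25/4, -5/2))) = {-10, -25/4, 6*sqrt(2)}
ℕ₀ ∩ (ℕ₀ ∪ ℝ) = ℕ₀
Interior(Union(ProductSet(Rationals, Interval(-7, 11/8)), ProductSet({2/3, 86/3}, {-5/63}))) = EmptySet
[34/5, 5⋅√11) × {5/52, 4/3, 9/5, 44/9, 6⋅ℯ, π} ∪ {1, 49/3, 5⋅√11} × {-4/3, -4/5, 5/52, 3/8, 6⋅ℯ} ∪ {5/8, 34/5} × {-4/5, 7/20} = ({5/8, 34/5} × {-4/5, 7/20}) ∪ ({1, 49/3, 5⋅√11} × {-4/3, -4/5, 5/52, 3/8, 6⋅ℯ}) ∪ ([34/5, 5⋅√11) × {5/52, 4/3, 9/5, 44/9, 6⋅ℯ, π})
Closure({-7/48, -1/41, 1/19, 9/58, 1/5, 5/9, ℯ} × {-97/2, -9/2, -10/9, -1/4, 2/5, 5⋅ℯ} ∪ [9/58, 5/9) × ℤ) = ([9/58, 5/9] × ℤ) ∪ ({-7/48, -1/41, 1/19, 9/58, 1/5, 5/9, ℯ} × {-97/2, -9/2, -10/9, -1/4, 2/5, 5⋅ℯ})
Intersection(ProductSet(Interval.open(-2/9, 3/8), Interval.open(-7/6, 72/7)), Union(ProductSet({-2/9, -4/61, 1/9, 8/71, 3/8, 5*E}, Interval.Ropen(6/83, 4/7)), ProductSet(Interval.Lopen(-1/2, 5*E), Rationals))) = Union(ProductSet({-4/61, 1/9, 8/71}, Interval.Ropen(6/83, 4/7)), ProductSet(Interval.open(-2/9, 3/8), Intersection(Interval.open(-7/6, 72/7), Rationals)))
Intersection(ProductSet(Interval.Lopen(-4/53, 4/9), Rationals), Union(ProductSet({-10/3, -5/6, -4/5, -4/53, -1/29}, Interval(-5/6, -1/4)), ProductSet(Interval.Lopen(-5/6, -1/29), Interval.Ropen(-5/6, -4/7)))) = Union(ProductSet({-1/29}, Intersection(Interval(-5/6, -1/4), Rationals)), ProductSet(Interval.Lopen(-4/53, -1/29), Intersection(Interval.Ropen(-5/6, -4/7), Rationals)))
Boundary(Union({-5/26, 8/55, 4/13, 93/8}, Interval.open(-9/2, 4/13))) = {-9/2, 4/13, 93/8}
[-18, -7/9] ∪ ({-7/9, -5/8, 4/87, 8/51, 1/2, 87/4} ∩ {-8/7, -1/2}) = [-18, -7/9]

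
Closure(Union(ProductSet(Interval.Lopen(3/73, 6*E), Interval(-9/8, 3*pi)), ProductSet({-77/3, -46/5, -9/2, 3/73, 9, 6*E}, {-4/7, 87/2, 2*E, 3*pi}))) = Union(ProductSet({-77/3, -46/5, -9/2, 3/73, 9, 6*E}, {-4/7, 87/2, 2*E, 3*pi}), ProductSet(Interval(3/73, 6*E), Interval(-9/8, 3*pi)))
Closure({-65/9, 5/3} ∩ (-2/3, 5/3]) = {5/3}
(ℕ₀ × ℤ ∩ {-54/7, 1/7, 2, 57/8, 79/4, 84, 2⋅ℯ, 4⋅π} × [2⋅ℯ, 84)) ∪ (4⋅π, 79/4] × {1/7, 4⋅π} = ({2, 84} × {6, 7, …, 83}) ∪ ((4⋅π, 79/4] × {1/7, 4⋅π})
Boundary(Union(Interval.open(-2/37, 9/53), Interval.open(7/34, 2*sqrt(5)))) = {-2/37, 9/53, 7/34, 2*sqrt(5)}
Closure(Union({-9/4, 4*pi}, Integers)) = Union({-9/4, 4*pi}, Integers)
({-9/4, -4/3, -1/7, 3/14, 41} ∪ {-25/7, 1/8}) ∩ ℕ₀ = {41}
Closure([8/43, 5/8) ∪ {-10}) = {-10} ∪ [8/43, 5/8]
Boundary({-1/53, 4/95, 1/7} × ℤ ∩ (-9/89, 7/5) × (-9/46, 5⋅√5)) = {-1/53, 4/95, 1/7} × {0, 1, …, 11}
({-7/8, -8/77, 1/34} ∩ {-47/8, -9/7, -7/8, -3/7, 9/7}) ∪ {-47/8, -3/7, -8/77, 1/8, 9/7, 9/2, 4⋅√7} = {-47/8, -7/8, -3/7, -8/77, 1/8, 9/7, 9/2, 4⋅√7}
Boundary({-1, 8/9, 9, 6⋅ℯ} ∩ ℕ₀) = {9}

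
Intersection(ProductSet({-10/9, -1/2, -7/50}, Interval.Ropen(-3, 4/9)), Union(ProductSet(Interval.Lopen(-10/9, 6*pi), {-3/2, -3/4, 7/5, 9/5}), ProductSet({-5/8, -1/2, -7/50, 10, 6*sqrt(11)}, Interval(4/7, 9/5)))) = ProductSet({-1/2, -7/50}, {-3/2, -3/4})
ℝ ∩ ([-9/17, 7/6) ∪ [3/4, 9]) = [-9/17, 9]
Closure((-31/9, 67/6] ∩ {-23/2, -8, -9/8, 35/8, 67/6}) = {-9/8, 35/8, 67/6}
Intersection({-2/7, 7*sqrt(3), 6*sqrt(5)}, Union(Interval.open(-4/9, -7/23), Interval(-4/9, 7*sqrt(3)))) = {-2/7, 7*sqrt(3)}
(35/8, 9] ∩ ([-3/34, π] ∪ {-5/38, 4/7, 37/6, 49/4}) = {37/6}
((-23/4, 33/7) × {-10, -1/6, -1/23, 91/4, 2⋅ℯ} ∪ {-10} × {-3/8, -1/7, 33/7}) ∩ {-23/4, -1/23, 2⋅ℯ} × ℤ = {-1/23} × {-10}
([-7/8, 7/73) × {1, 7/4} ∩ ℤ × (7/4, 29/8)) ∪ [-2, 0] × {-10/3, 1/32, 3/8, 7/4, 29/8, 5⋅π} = [-2, 0] × {-10/3, 1/32, 3/8, 7/4, 29/8, 5⋅π}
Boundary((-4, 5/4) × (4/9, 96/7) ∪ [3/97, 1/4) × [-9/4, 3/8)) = ({-4, 5/4} × [4/9, 96/7]) ∪ ({3/97, 1/4} × [-9/4, 3/8]) ∪ ([-4, 5/4] × {4/9, 96/7}) ∪ ([3/97, 1/4] × {-9/4, 3/8})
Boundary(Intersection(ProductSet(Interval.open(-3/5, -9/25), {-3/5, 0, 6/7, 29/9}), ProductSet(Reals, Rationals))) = ProductSet(Interval(-3/5, -9/25), {-3/5, 0, 6/7, 29/9})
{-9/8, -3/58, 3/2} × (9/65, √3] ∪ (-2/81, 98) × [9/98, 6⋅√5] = ({-9/8, -3/58, 3/2} × (9/65, √3]) ∪ ((-2/81, 98) × [9/98, 6⋅√5])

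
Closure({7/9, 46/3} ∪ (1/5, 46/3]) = [1/5, 46/3]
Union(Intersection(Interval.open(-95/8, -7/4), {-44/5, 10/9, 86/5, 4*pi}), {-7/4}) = {-44/5, -7/4}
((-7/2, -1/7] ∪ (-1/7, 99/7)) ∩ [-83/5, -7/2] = ∅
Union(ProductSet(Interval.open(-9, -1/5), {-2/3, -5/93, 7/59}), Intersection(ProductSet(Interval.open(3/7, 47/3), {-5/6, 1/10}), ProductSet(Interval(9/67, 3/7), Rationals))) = ProductSet(Interval.open(-9, -1/5), {-2/3, -5/93, 7/59})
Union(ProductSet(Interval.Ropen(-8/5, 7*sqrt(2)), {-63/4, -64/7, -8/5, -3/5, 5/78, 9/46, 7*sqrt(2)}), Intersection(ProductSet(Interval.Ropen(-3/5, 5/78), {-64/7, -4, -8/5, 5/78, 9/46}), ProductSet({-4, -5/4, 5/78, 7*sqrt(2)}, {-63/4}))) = ProductSet(Interval.Ropen(-8/5, 7*sqrt(2)), {-63/4, -64/7, -8/5, -3/5, 5/78, 9/46, 7*sqrt(2)})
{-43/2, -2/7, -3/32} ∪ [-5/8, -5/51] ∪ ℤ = ℤ ∪ {-43/2, -3/32} ∪ [-5/8, -5/51]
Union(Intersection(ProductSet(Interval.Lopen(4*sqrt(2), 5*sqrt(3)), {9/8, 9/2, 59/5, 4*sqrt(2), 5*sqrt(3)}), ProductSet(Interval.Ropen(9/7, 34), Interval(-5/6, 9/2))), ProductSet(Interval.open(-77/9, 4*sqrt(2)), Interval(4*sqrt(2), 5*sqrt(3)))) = Union(ProductSet(Interval.open(-77/9, 4*sqrt(2)), Interval(4*sqrt(2), 5*sqrt(3))), ProductSet(Interval.Lopen(4*sqrt(2), 5*sqrt(3)), {9/8, 9/2}))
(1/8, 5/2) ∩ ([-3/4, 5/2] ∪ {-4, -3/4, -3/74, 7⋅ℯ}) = (1/8, 5/2)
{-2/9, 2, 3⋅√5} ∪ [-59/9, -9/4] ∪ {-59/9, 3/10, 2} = [-59/9, -9/4] ∪ {-2/9, 3/10, 2, 3⋅√5}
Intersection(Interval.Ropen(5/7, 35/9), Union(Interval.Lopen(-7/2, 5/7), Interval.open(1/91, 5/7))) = {5/7}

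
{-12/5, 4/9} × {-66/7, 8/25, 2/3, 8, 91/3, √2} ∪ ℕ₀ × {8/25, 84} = (ℕ₀ × {8/25, 84}) ∪ ({-12/5, 4/9} × {-66/7, 8/25, 2/3, 8, 91/3, √2})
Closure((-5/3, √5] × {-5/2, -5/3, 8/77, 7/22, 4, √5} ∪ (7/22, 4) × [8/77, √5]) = ([7/22, 4] × [8/77, √5]) ∪ ([-5/3, √5] × {-5/2, -5/3, 8/77, 7/22, 4, √5})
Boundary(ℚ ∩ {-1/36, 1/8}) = {-1/36, 1/8}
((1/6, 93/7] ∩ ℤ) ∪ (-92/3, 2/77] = (-92/3, 2/77] ∪ {1, 2, …, 13}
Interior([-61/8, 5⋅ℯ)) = (-61/8, 5⋅ℯ)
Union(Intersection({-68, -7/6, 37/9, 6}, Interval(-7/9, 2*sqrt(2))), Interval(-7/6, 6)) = Interval(-7/6, 6)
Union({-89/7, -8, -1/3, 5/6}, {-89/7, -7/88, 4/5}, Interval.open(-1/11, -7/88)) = Union({-89/7, -8, -1/3, 4/5, 5/6}, Interval.Lopen(-1/11, -7/88))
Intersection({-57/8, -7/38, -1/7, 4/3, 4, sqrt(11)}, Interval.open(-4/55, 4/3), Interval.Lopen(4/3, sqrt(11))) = EmptySet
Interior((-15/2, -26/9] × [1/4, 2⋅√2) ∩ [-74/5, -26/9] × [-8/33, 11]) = (-15/2, -26/9) × (1/4, 2⋅√2)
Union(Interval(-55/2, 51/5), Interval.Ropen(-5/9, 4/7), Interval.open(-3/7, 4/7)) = Interval(-55/2, 51/5)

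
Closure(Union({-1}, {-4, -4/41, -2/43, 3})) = {-4, -1, -4/41, -2/43, 3}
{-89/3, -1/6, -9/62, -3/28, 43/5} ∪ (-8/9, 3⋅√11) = {-89/3} ∪ (-8/9, 3⋅√11)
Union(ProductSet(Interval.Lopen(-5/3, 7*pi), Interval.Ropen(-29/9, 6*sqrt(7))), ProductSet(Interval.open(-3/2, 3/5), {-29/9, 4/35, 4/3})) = ProductSet(Interval.Lopen(-5/3, 7*pi), Interval.Ropen(-29/9, 6*sqrt(7)))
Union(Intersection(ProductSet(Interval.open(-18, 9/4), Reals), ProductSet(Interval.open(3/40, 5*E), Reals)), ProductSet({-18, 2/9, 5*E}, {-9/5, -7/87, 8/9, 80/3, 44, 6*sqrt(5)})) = Union(ProductSet({-18, 2/9, 5*E}, {-9/5, -7/87, 8/9, 80/3, 44, 6*sqrt(5)}), ProductSet(Interval.open(3/40, 9/4), Reals))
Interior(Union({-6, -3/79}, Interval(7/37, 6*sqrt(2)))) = Interval.open(7/37, 6*sqrt(2))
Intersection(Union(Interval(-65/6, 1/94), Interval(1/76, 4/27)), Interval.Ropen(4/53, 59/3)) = Interval(4/53, 4/27)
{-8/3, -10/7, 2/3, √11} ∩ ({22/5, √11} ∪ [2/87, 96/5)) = {2/3, √11}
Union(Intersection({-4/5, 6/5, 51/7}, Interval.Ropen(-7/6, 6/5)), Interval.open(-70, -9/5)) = Union({-4/5}, Interval.open(-70, -9/5))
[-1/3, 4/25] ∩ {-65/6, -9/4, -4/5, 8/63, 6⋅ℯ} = {8/63}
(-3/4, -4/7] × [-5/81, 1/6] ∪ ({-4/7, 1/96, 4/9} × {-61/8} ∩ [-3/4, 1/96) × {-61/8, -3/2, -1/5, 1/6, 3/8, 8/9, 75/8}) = ({-4/7} × {-61/8}) ∪ ((-3/4, -4/7] × [-5/81, 1/6])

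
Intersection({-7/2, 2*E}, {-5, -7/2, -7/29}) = {-7/2}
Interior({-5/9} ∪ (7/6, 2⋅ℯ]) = (7/6, 2⋅ℯ)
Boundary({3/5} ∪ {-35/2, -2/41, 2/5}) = {-35/2, -2/41, 2/5, 3/5}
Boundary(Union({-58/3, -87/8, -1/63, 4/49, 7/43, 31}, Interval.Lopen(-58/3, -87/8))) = {-58/3, -87/8, -1/63, 4/49, 7/43, 31}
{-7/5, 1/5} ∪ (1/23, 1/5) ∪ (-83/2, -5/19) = (-83/2, -5/19) ∪ (1/23, 1/5]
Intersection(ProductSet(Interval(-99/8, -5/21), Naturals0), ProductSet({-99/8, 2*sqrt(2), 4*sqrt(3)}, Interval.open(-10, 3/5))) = ProductSet({-99/8}, Range(0, 1, 1))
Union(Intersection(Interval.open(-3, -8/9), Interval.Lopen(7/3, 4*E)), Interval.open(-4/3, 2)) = Interval.open(-4/3, 2)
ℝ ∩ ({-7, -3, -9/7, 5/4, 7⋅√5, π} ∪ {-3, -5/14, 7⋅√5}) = {-7, -3, -9/7, -5/14, 5/4, 7⋅√5, π}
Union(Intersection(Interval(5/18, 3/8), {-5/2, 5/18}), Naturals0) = Union({5/18}, Naturals0)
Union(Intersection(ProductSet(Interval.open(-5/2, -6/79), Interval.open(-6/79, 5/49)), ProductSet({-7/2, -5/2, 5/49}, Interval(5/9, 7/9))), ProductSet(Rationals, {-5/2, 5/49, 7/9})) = ProductSet(Rationals, {-5/2, 5/49, 7/9})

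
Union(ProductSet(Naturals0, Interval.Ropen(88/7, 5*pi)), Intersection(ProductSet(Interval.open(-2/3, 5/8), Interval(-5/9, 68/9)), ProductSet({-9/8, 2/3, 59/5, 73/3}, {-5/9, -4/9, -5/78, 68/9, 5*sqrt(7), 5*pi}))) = ProductSet(Naturals0, Interval.Ropen(88/7, 5*pi))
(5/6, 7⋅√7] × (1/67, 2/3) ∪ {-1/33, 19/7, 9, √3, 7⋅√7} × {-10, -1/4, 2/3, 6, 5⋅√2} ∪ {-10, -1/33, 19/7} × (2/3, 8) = ({-10, -1/33, 19/7} × (2/3, 8)) ∪ ((5/6, 7⋅√7] × (1/67, 2/3)) ∪ ({-1/33, 19/7, 9, √3, 7⋅√7} × {-10, -1/4, 2/3, 6, 5⋅√2})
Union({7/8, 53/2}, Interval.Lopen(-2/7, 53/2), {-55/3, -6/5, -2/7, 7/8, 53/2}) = Union({-55/3, -6/5}, Interval(-2/7, 53/2))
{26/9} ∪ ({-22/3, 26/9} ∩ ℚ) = {-22/3, 26/9}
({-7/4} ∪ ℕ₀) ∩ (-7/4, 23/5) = {0, 1, …, 4}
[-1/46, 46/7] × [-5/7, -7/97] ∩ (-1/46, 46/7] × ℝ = (-1/46, 46/7] × [-5/7, -7/97]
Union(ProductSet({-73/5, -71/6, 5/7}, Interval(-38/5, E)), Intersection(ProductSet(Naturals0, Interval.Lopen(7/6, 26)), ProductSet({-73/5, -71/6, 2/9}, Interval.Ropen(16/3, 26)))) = ProductSet({-73/5, -71/6, 5/7}, Interval(-38/5, E))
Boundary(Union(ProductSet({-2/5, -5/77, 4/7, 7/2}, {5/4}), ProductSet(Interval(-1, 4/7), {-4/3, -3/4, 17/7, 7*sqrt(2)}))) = Union(ProductSet({-2/5, -5/77, 4/7, 7/2}, {5/4}), ProductSet(Interval(-1, 4/7), {-4/3, -3/4, 17/7, 7*sqrt(2)}))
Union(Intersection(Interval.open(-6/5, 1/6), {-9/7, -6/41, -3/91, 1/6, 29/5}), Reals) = Reals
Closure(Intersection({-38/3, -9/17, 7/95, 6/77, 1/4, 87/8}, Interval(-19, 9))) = {-38/3, -9/17, 7/95, 6/77, 1/4}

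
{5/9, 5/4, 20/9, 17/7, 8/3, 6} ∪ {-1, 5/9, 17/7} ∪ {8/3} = {-1, 5/9, 5/4, 20/9, 17/7, 8/3, 6}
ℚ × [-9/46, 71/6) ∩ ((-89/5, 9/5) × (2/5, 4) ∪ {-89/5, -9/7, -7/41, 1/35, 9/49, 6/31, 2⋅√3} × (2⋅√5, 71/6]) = ((ℚ ∩ (-89/5, 9/5)) × (2/5, 4)) ∪ ({-89/5, -9/7, -7/41, 1/35, 9/49, 6/31} × (2⋅√5, 71/6))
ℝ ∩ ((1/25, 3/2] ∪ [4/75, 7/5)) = (1/25, 3/2]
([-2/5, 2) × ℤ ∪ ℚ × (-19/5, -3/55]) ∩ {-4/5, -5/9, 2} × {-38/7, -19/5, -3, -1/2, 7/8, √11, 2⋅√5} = {-4/5, -5/9, 2} × {-3, -1/2}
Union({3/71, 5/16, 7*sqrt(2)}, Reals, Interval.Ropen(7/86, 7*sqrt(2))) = Interval(-oo, oo)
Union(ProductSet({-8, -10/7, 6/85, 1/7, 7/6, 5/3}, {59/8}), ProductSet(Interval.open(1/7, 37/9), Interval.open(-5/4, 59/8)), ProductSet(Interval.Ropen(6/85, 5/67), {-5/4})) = Union(ProductSet({-8, -10/7, 6/85, 1/7, 7/6, 5/3}, {59/8}), ProductSet(Interval.Ropen(6/85, 5/67), {-5/4}), ProductSet(Interval.open(1/7, 37/9), Interval.open(-5/4, 59/8)))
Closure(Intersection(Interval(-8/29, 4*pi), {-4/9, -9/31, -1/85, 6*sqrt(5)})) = {-1/85}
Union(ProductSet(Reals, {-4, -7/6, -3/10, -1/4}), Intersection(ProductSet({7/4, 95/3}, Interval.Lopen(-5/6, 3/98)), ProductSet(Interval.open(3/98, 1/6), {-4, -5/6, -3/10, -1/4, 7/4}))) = ProductSet(Reals, {-4, -7/6, -3/10, -1/4})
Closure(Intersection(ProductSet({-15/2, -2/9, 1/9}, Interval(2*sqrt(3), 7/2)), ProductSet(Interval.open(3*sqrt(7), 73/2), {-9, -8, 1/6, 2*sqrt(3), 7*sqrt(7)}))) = EmptySet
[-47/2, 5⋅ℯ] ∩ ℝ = [-47/2, 5⋅ℯ]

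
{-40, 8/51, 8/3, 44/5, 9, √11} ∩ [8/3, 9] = {8/3, 44/5, 9, √11}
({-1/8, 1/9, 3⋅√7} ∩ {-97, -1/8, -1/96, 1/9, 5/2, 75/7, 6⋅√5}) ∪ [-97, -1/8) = [-97, -1/8] ∪ {1/9}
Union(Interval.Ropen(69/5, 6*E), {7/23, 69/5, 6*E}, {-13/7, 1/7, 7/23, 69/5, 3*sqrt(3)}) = Union({-13/7, 1/7, 7/23, 3*sqrt(3)}, Interval(69/5, 6*E))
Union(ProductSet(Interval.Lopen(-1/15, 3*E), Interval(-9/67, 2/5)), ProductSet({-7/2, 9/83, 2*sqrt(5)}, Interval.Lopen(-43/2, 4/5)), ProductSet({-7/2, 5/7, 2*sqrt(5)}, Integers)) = Union(ProductSet({-7/2, 9/83, 2*sqrt(5)}, Interval.Lopen(-43/2, 4/5)), ProductSet({-7/2, 5/7, 2*sqrt(5)}, Integers), ProductSet(Interval.Lopen(-1/15, 3*E), Interval(-9/67, 2/5)))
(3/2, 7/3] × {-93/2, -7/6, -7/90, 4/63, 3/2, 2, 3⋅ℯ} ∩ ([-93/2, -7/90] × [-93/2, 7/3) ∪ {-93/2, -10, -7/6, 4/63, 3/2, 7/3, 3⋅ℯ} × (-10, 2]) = {7/3} × {-7/6, -7/90, 4/63, 3/2, 2}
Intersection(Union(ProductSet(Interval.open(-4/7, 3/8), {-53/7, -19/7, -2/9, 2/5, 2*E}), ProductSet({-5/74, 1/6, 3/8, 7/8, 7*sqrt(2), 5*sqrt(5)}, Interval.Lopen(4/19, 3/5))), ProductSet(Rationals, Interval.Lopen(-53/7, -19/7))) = ProductSet(Intersection(Interval.open(-4/7, 3/8), Rationals), {-19/7})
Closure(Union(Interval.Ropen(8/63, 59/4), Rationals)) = Union(Interval(-oo, oo), Rationals)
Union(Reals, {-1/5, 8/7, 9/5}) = Reals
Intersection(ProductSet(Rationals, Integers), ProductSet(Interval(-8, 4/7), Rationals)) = ProductSet(Intersection(Interval(-8, 4/7), Rationals), Integers)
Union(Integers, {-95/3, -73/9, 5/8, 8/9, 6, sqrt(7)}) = Union({-95/3, -73/9, 5/8, 8/9, sqrt(7)}, Integers)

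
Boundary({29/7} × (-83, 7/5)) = {29/7} × [-83, 7/5]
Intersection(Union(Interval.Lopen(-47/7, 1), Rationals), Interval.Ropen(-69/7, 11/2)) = Union(Intersection(Interval.Ropen(-69/7, 11/2), Rationals), Interval(-47/7, 1))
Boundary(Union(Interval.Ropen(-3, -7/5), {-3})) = {-3, -7/5}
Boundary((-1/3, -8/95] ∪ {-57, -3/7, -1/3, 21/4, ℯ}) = {-57, -3/7, -1/3, -8/95, 21/4, ℯ}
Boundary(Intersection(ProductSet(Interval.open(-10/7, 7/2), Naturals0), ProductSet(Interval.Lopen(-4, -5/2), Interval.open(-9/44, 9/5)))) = EmptySet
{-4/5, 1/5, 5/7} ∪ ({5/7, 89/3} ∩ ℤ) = {-4/5, 1/5, 5/7}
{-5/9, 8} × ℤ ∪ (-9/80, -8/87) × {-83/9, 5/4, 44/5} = ({-5/9, 8} × ℤ) ∪ ((-9/80, -8/87) × {-83/9, 5/4, 44/5})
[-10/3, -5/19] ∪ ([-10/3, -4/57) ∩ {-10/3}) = [-10/3, -5/19]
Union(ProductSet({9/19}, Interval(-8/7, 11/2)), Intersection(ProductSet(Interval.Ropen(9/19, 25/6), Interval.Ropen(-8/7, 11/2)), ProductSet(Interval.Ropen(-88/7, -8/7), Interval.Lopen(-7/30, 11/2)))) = ProductSet({9/19}, Interval(-8/7, 11/2))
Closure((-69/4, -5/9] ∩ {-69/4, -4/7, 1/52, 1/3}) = {-4/7}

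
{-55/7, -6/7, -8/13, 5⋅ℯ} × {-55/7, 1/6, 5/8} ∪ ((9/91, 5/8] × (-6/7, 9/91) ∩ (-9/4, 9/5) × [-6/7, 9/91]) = ((9/91, 5/8] × (-6/7, 9/91)) ∪ ({-55/7, -6/7, -8/13, 5⋅ℯ} × {-55/7, 1/6, 5/8})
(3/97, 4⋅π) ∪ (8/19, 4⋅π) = (3/97, 4⋅π)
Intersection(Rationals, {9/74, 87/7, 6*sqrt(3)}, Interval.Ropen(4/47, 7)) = {9/74}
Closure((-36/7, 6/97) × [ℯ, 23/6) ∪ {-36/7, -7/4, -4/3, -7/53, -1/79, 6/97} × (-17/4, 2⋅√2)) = ({-36/7, 6/97} × [-17/4, 23/6]) ∪ ([-36/7, 6/97] × {23/6, ℯ}) ∪ ((-36/7, 6/97) × [ℯ, 23/6)) ∪ ({-36/7, -7/4, -4/3, -7/53, -1/79, 6/97} × [-17/4, 2⋅√2))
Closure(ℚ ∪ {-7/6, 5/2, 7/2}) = ℝ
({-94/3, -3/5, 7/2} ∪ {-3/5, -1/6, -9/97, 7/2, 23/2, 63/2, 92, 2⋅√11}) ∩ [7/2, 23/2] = {7/2, 23/2, 2⋅√11}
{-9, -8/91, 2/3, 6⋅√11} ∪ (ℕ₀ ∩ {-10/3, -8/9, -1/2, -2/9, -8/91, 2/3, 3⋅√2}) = {-9, -8/91, 2/3, 6⋅√11}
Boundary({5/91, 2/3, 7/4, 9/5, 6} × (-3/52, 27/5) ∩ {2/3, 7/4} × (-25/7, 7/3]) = {2/3, 7/4} × [-3/52, 7/3]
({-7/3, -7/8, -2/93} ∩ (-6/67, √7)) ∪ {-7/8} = {-7/8, -2/93}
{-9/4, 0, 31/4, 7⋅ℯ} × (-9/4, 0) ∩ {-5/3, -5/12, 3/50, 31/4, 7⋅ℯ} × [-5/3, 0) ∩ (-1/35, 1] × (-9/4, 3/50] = ∅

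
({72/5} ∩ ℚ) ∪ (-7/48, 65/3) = (-7/48, 65/3)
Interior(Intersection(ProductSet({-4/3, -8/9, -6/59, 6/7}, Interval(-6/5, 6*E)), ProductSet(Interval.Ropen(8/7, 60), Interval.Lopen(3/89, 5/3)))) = EmptySet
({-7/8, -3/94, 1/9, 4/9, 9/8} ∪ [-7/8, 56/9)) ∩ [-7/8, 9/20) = [-7/8, 9/20)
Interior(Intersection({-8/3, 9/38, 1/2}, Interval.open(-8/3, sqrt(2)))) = EmptySet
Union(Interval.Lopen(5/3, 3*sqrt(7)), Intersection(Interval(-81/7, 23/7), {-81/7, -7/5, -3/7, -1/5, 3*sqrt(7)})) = Union({-81/7, -7/5, -3/7, -1/5}, Interval.Lopen(5/3, 3*sqrt(7)))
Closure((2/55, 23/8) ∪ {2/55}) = [2/55, 23/8]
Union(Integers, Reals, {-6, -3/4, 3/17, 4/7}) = Reals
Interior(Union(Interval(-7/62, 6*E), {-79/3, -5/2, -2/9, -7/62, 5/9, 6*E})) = Interval.open(-7/62, 6*E)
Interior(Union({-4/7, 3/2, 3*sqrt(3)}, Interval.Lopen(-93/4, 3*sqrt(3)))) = Interval.open(-93/4, 3*sqrt(3))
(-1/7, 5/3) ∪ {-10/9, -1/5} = {-10/9, -1/5} ∪ (-1/7, 5/3)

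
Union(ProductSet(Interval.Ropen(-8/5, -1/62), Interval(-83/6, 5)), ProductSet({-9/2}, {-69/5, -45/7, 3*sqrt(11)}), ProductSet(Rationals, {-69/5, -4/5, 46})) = Union(ProductSet({-9/2}, {-69/5, -45/7, 3*sqrt(11)}), ProductSet(Interval.Ropen(-8/5, -1/62), Interval(-83/6, 5)), ProductSet(Rationals, {-69/5, -4/5, 46}))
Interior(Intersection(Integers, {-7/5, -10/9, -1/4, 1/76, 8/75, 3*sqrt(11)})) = EmptySet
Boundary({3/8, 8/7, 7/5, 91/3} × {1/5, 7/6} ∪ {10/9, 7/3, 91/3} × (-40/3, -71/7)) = ({3/8, 8/7, 7/5, 91/3} × {1/5, 7/6}) ∪ ({10/9, 7/3, 91/3} × [-40/3, -71/7])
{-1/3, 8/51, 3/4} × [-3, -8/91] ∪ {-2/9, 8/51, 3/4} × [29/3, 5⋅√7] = ({-1/3, 8/51, 3/4} × [-3, -8/91]) ∪ ({-2/9, 8/51, 3/4} × [29/3, 5⋅√7])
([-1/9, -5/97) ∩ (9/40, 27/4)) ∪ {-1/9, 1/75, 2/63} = {-1/9, 1/75, 2/63}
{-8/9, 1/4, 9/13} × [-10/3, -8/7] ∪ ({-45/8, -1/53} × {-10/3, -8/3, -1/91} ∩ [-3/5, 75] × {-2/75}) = {-8/9, 1/4, 9/13} × [-10/3, -8/7]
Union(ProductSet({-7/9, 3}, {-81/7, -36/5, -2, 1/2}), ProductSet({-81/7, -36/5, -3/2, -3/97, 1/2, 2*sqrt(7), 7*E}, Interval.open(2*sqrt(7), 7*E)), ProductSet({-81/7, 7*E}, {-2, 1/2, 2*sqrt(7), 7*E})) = Union(ProductSet({-81/7, 7*E}, {-2, 1/2, 2*sqrt(7), 7*E}), ProductSet({-7/9, 3}, {-81/7, -36/5, -2, 1/2}), ProductSet({-81/7, -36/5, -3/2, -3/97, 1/2, 2*sqrt(7), 7*E}, Interval.open(2*sqrt(7), 7*E)))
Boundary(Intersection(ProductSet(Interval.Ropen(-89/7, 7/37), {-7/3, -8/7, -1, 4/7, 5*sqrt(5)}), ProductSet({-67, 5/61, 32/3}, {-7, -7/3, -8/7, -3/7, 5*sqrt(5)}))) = ProductSet({5/61}, {-7/3, -8/7, 5*sqrt(5)})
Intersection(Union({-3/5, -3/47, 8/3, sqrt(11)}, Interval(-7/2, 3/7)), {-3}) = {-3}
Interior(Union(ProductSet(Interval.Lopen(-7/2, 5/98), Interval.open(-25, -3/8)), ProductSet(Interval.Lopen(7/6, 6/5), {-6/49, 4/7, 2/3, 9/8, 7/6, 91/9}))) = ProductSet(Interval.open(-7/2, 5/98), Interval.open(-25, -3/8))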